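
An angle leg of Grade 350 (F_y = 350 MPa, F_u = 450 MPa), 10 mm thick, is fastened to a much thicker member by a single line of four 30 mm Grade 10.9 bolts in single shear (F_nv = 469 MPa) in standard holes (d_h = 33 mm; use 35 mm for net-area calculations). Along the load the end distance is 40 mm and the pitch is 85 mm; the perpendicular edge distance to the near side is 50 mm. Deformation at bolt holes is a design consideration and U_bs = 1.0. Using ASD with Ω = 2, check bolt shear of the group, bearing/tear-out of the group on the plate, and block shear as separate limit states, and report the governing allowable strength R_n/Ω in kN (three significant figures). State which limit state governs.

306 kN (block shear governs)

Bolt shear: A_b = π·30²/4 = 706.9 mm²; R_n = 469 × 706.9 × 4 × 1 / 1000 = 1326 kN → 1326 / 2 = 663 kN.
Bearing: edge l_c = 23.5, r_n = 126.9 kN; interior l_c = 52, r_n = 280.8 kN; R_n = 126.9 + 3·280.8 = 969.3 kN → 485 kN.
Block shear: A_gv = 2950, A_nv = 1725, A_nt = 325 mm²; R_n = min(0.6F_uA_nv, 0.6F_yA_gv) + U_bs·F_u·A_nt = 612 kN → 306 kN.
Block shear governs: 306 kN.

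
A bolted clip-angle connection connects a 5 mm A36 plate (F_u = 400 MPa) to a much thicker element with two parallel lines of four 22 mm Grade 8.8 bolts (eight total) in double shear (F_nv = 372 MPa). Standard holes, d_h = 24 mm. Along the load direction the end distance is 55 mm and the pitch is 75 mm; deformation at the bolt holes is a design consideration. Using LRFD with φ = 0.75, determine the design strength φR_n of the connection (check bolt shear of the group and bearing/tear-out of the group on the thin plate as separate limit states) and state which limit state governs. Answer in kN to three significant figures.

Bolt shear: A_b = π·22²/4 = 380.1 mm²; R_n = 372 × 380.1 × 8 × 2 / 1000 = 2263 kN → 0.75 × 2263 = 1700 kN.
Bearing (1.2 l_c t F_u ≤ 2.4 d t F_u): upper limit = 2.4·22·5·400 / 1000 = 105.6 kN.
  Edge l_c = 55 − 24/2 = 43 → r_n = 103.2 kN; interior l_c = 75 − 24 = 51 → r_n = 105.6 kN.
  R_n,bearing = 2·103.2 + 6·105.6 = 840 kN → 0.75 × 840 = 630 kN.
Bearing governs: 630 kN.

630 kN (bearing governs)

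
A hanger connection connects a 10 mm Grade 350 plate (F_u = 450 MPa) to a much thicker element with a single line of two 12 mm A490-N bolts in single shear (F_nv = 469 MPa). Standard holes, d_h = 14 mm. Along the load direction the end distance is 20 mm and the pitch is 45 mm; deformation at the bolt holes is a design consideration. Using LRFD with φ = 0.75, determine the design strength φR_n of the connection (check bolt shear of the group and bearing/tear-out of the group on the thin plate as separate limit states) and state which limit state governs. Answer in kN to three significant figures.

Bolt shear: A_b = π·12²/4 = 113.1 mm²; R_n = 469 × 113.1 × 2 × 1 / 1000 = 106.1 kN → 0.75 × 106.1 = 79.6 kN.
Bearing (1.2 l_c t F_u ≤ 2.4 d t F_u): upper limit = 2.4·12·10·450 / 1000 = 129.6 kN.
  Edge l_c = 20 − 14/2 = 13 → r_n = 70.2 kN; interior l_c = 45 − 14 = 31 → r_n = 129.6 kN.
  R_n,bearing = 1·70.2 + 1·129.6 = 199.8 kN → 0.75 × 199.8 = 150 kN.
Bolt shear governs: 79.6 kN.

79.6 kN (bolt shear governs)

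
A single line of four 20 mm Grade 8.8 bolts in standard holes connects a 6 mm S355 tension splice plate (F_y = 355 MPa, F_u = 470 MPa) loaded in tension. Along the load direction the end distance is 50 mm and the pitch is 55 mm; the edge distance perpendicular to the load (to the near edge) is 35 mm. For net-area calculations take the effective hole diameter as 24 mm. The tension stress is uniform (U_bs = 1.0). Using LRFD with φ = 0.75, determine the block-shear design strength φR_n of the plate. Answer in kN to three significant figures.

215 kN

Shear plane L_v = 50 + 3·55 = 215 mm; A_gv = 215 × 6 = 1290 mm².
A_nv = (215 − 3.5·24) × 6 = 786 mm².
A_nt = (35 − 0.5·24) × 6 = 138 mm².
0.6 F_u A_nv = 221.7 kN; 0.6 F_y A_gv = 274.8 kN → shear rupture governs the shear term.
R_n = 221.7 + 1.0 × 470 × 138 / 1000 = 286.5 kN.
Design strength φR_n = 0.75 × 286.5 = 215 kN.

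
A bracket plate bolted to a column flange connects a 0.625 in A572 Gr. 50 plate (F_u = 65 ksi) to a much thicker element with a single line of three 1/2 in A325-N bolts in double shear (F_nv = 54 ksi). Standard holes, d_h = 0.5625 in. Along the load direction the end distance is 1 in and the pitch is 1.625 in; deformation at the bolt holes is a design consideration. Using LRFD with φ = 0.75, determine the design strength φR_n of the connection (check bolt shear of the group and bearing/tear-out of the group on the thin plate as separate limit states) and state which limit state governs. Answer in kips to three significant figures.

47.7 kips (bolt shear governs)

Bolt shear: A_b = π·0.5²/4 = 0.1963 in²; R_n = 54 × 0.1963 × 3 × 2 = 63.62 kips → 0.75 × 63.62 = 47.7 kips.
Bearing (1.2 l_c t F_u ≤ 2.4 d t F_u): upper limit = 2.4·0.5·0.625·65 = 48.75 kips.
  Edge l_c = 1 − 0.5625/2 = 0.7188 → r_n = 35.04 kips; interior l_c = 1.625 − 0.5625 = 1.062 → r_n = 48.75 kips.
  R_n,bearing = 1·35.04 + 2·48.75 = 132.5 kips → 0.75 × 132.5 = 99.4 kips.
Bolt shear governs: 47.7 kips.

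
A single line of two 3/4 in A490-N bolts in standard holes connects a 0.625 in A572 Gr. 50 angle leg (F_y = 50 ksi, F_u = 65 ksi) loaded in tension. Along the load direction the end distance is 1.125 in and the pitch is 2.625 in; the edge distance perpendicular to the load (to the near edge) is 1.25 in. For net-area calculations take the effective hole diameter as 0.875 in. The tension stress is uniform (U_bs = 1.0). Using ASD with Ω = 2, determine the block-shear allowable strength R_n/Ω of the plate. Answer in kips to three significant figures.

46.2 kips

Shear plane L_v = 1.125 + 1·2.625 = 3.75 in; A_gv = 3.75 × 0.625 = 2.344 in².
A_nv = (3.75 − 1.5·0.875) × 0.625 = 1.523 in².
A_nt = (1.25 − 0.5·0.875) × 0.625 = 0.5078 in².
0.6 F_u A_nv = 59.41 kips; 0.6 F_y A_gv = 70.31 kips → shear rupture governs the shear term.
R_n = 59.41 + 1.0 × 65 × 0.5078 = 92.42 kips.
Allowable strength R_n/Ω = 92.42 / 2 = 46.2 kips.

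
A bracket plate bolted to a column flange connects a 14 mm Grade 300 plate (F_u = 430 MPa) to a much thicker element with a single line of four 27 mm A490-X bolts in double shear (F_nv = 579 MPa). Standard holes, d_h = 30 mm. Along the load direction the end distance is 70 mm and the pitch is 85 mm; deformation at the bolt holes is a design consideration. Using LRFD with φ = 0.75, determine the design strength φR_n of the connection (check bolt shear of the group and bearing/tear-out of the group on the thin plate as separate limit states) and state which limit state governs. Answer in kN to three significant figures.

Bolt shear: A_b = π·27²/4 = 572.6 mm²; R_n = 579 × 572.6 × 4 × 2 / 1000 = 2652 kN → 0.75 × 2652 = 1990 kN.
Bearing (1.2 l_c t F_u ≤ 2.4 d t F_u): upper limit = 2.4·27·14·430 / 1000 = 390.1 kN.
  Edge l_c = 70 − 30/2 = 55 → r_n = 390.1 kN; interior l_c = 85 − 30 = 55 → r_n = 390.1 kN.
  R_n,bearing = 1·390.1 + 3·390.1 = 1560 kN → 0.75 × 1560 = 1170 kN.
Bearing governs: 1170 kN.

1170 kN (bearing governs)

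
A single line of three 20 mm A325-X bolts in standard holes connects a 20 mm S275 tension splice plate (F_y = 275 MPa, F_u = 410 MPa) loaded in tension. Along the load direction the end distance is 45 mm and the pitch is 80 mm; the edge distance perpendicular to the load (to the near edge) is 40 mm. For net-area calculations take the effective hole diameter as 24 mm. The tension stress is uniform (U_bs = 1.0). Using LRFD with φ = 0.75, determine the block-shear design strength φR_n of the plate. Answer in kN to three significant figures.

680 kN

Shear plane L_v = 45 + 2·80 = 205 mm; A_gv = 205 × 20 = 4100 mm².
A_nv = (205 − 2.5·24) × 20 = 2900 mm².
A_nt = (40 − 0.5·24) × 20 = 560 mm².
0.6 F_u A_nv = 713.4 kN; 0.6 F_y A_gv = 676.5 kN → shear yielding governs the shear term.
R_n = 676.5 + 1.0 × 410 × 560 / 1000 = 906.1 kN.
Design strength φR_n = 0.75 × 906.1 = 680 kN.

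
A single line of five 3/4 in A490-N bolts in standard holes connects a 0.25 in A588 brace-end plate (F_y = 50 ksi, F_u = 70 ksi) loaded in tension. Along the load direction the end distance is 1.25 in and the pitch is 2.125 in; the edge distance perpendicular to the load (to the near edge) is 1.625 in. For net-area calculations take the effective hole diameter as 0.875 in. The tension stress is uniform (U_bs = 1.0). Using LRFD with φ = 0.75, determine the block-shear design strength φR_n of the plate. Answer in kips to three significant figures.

Shear plane L_v = 1.25 + 4·2.125 = 9.75 in; A_gv = 9.75 × 0.25 = 2.438 in².
A_nv = (9.75 − 4.5·0.875) × 0.25 = 1.453 in².
A_nt = (1.625 − 0.5·0.875) × 0.25 = 0.2969 in².
0.6 F_u A_nv = 61.03 kips; 0.6 F_y A_gv = 73.12 kips → shear rupture governs the shear term.
R_n = 61.03 + 1.0 × 70 × 0.2969 = 81.81 kips.
Design strength φR_n = 0.75 × 81.81 = 61.4 kips.

61.4 kips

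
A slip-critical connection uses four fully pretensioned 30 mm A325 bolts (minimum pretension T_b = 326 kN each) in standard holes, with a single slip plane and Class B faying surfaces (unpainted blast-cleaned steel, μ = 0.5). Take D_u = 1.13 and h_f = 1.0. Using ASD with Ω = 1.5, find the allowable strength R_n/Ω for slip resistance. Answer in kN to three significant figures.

491 kN

R_n = μ · D_u · h_f · T_b · n_s · n_b = 0.5 × 1.13 × 1.0 × 326 × 1 × 4 = 736.8 kN.
Allowable strength R_n/Ω = 736.8 / 1.5 = 491 kN.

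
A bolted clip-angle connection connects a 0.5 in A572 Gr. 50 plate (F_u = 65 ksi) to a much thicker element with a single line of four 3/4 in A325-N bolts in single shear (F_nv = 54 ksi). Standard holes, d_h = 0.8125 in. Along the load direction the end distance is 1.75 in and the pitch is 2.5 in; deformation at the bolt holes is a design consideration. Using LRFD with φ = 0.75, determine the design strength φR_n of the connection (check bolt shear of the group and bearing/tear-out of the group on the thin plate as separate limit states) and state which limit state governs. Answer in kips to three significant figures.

Bolt shear: A_b = π·0.75²/4 = 0.4418 in²; R_n = 54 × 0.4418 × 4 × 1 = 95.43 kips → 0.75 × 95.43 = 71.6 kips.
Bearing (1.2 l_c t F_u ≤ 2.4 d t F_u): upper limit = 2.4·0.75·0.5·65 = 58.5 kips.
  Edge l_c = 1.75 − 0.8125/2 = 1.344 → r_n = 52.41 kips; interior l_c = 2.5 − 0.8125 = 1.688 → r_n = 58.5 kips.
  R_n,bearing = 1·52.41 + 3·58.5 = 227.9 kips → 0.75 × 227.9 = 171 kips.
Bolt shear governs: 71.6 kips.

71.6 kips (bolt shear governs)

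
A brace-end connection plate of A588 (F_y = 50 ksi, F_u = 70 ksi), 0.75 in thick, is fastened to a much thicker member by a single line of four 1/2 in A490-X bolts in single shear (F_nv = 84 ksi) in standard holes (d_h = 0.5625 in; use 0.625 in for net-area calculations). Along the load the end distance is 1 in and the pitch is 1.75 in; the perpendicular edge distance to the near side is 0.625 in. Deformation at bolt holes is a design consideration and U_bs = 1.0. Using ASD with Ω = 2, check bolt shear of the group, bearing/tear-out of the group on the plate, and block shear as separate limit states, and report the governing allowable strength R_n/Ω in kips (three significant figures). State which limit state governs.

33 kips (bolt shear governs)

Bolt shear: A_b = π·0.5²/4 = 0.1963 in²; R_n = 84 × 0.1963 × 4 × 1 = 65.97 kips → 65.97 / 2 = 33 kips.
Bearing: edge l_c = 0.7188, r_n = 45.28 kips; interior l_c = 1.188, r_n = 63 kips; R_n = 45.28 + 3·63 = 234.3 kips → 117 kips.
Block shear: A_gv = 4.688, A_nv = 3.047, A_nt = 0.2344 in²; R_n = min(0.6F_uA_nv, 0.6F_yA_gv) + U_bs·F_u·A_nt = 144.4 kips → 72.2 kips.
Bolt shear governs: 33 kips.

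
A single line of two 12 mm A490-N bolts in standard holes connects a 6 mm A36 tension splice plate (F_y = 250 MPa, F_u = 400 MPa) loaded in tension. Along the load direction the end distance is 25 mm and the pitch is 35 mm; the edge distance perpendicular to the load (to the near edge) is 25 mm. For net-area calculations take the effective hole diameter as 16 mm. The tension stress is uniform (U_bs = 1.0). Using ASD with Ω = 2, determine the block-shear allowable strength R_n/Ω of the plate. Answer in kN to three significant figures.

46.3 kN

Shear plane L_v = 25 + 1·35 = 60 mm; A_gv = 60 × 6 = 360 mm².
A_nv = (60 − 1.5·16) × 6 = 216 mm².
A_nt = (25 − 0.5·16) × 6 = 102 mm².
0.6 F_u A_nv = 51.84 kN; 0.6 F_y A_gv = 54 kN → shear rupture governs the shear term.
R_n = 51.84 + 1.0 × 400 × 102 / 1000 = 92.64 kN.
Allowable strength R_n/Ω = 92.64 / 2 = 46.3 kN.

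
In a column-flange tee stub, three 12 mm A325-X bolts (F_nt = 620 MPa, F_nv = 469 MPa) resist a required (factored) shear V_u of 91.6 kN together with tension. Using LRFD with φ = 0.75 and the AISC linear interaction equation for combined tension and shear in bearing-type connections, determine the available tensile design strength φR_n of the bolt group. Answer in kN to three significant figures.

84 kN

A_b = π·12²/4 = 113.1 mm²; f_rv = 91.6 × 1000 / (3 × 113.1) = 270 MPa.
F'_nt = 1.3 F_nt − (F_nt / φF_nv) f_rv = 1.3·620 − (620/(0.75·469))·270 = 330.1 MPa, capped at F_nt → F'_nt = 330.1 MPa.
R_n = F'_nt · A_b · n = 330.1 × 113.1 × 3 / 1000 = 112 kN.
Design strength φR_n = 0.75 × 112 = 84 kN.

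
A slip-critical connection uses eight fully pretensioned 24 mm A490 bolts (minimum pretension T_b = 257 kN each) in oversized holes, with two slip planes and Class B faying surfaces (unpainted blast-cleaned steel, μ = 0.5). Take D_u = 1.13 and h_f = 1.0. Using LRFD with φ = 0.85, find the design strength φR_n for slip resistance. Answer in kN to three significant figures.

R_n = μ · D_u · h_f · T_b · n_s · n_b = 0.5 × 1.13 × 1.0 × 257 × 2 × 8 = 2323 kN.
Design strength φR_n = 0.85 × 2323 = 1970 kN.

1970 kN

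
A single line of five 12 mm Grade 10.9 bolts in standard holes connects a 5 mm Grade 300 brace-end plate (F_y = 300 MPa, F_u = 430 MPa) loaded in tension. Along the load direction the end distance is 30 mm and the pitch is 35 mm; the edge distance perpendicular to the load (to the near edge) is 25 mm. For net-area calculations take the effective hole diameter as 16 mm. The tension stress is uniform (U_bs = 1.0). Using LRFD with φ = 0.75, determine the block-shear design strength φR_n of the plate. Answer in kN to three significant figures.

Shear plane L_v = 30 + 4·35 = 170 mm; A_gv = 170 × 5 = 850 mm².
A_nv = (170 − 4.5·16) × 5 = 490 mm².
A_nt = (25 − 0.5·16) × 5 = 85 mm².
0.6 F_u A_nv = 126.4 kN; 0.6 F_y A_gv = 153 kN → shear rupture governs the shear term.
R_n = 126.4 + 1.0 × 430 × 85 / 1000 = 163 kN.
Design strength φR_n = 0.75 × 163 = 122 kN.

122 kN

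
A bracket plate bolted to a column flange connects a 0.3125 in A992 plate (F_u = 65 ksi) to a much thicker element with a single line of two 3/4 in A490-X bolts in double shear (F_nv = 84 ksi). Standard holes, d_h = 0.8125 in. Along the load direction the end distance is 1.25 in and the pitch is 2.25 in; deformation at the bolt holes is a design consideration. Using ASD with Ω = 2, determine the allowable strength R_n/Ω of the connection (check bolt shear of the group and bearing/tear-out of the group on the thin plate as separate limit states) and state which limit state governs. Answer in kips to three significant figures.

Bolt shear: A_b = π·0.75²/4 = 0.4418 in²; R_n = 84 × 0.4418 × 2 × 2 = 148.4 kips → 148.4 / 2 = 74.2 kips.
Bearing (1.2 l_c t F_u ≤ 2.4 d t F_u): upper limit = 2.4·0.75·0.3125·65 = 36.56 kips.
  Edge l_c = 1.25 − 0.8125/2 = 0.8438 → r_n = 20.57 kips; interior l_c = 2.25 − 0.8125 = 1.438 → r_n = 35.04 kips.
  R_n,bearing = 1·20.57 + 1·35.04 = 55.61 kips → 55.61 / 2 = 27.8 kips.
Bearing governs: 27.8 kips.

27.8 kips (bearing governs)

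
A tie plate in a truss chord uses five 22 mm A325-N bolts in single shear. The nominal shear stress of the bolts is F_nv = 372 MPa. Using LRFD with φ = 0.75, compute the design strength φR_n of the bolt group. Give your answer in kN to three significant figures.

A_b = π × 22² / 4 = 380.1 mm².
R_n = F_nv · A_b · n · n_s = 372 × 380.1 × 5 × 1 / 1000 = 707 kN.
Design strength φR_n = 0.75 × 707 = 530 kN.

530 kN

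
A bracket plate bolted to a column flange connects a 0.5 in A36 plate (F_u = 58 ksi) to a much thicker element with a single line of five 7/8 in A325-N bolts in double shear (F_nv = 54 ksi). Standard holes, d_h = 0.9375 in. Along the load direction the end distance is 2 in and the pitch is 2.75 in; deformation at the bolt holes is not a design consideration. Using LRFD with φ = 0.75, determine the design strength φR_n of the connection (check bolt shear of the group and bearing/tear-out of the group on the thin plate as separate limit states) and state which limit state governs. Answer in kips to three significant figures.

244 kips (bolt shear governs)

Bolt shear: A_b = π·0.875²/4 = 0.6013 in²; R_n = 54 × 0.6013 × 5 × 2 = 324.7 kips → 0.75 × 324.7 = 244 kips.
Bearing (1.5 l_c t F_u ≤ 3.0 d t F_u): upper limit = 3.0·0.875·0.5·58 = 76.12 kips.
  Edge l_c = 2 − 0.9375/2 = 1.531 → r_n = 66.61 kips; interior l_c = 2.75 − 0.9375 = 1.812 → r_n = 76.12 kips.
  R_n,bearing = 1·66.61 + 4·76.12 = 371.1 kips → 0.75 × 371.1 = 278 kips.
Bolt shear governs: 244 kips.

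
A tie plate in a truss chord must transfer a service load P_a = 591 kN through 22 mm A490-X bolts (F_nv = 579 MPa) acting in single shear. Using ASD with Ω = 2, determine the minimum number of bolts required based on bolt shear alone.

6 bolts

A_b = π·22²/4 = 380.1 mm².
Per-bolt allowable strength R_n/Ω = 579 × 380.1 × 1 / 1000 / 2 = 110 kN.
n ≥ 591 / 110 = 5.37 → use 6 bolts.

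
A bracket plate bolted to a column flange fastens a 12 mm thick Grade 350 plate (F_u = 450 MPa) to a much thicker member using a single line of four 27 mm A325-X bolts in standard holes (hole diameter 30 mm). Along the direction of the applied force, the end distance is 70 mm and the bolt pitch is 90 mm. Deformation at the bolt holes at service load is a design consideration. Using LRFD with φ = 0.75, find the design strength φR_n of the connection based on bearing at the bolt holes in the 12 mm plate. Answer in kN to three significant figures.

Per bolt r_n = 1.2 l_c t F_u ≤ 2.4 d t F_u; upper limit = 2.4 × 27 × 12 × 450 / 1000 = 349.9 kN.
Edge bolt: l_c = 70 − 30/2 = 55 mm → 1.2 × 55 × 12 × 450 / 1000 = 356.4 → r_n = 349.9 kN.
Interior bolts: l_c = 90 − 30 = 60 mm → 1.2 × 60 × 12 × 450 / 1000 = 388.8 → r_n = 349.9 kN.
R_n = 1 × 349.9 + 3 × 349.9 = 1400 kN.
Design strength φR_n = 0.75 × 1400 = 1050 kN.

1050 kN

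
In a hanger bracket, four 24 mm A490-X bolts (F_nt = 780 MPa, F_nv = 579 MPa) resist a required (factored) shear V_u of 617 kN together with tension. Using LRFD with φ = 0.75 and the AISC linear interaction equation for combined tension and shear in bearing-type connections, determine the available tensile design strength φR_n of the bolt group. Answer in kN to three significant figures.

A_b = π·24²/4 = 452.4 mm²; f_rv = 617 × 1000 / (4 × 452.4) = 341 MPa.
F'_nt = 1.3 F_nt − (F_nt / φF_nv) f_rv = 1.3·780 − (780/(0.75·579))·341 = 401.6 MPa, capped at F_nt → F'_nt = 401.6 MPa.
R_n = F'_nt · A_b · n = 401.6 × 452.4 × 4 / 1000 = 726.6 kN.
Design strength φR_n = 0.75 × 726.6 = 545 kN.

545 kN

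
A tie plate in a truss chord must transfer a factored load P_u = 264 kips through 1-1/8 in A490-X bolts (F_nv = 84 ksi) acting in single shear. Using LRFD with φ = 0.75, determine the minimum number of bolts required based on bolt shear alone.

5 bolts

A_b = π·1.125²/4 = 0.994 in².
Per-bolt design strength φR_n = 0.75 × 84 × 0.994 × 1 = 62.62 kips.
n ≥ 264 / 62.62 = 4.216 → use 5 bolts.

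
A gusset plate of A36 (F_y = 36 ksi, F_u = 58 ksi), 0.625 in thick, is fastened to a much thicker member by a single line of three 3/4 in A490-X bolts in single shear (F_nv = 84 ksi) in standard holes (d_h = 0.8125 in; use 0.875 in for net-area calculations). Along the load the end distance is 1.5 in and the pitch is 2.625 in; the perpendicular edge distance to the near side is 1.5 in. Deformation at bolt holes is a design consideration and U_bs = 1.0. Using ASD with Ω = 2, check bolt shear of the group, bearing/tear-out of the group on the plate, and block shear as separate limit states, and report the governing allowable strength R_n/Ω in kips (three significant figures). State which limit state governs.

55.7 kips (bolt shear governs)

Bolt shear: A_b = π·0.75²/4 = 0.4418 in²; R_n = 84 × 0.4418 × 3 × 1 = 111.3 kips → 111.3 / 2 = 55.7 kips.
Bearing: edge l_c = 1.094, r_n = 47.58 kips; interior l_c = 1.812, r_n = 65.25 kips; R_n = 47.58 + 2·65.25 = 178.1 kips → 89 kips.
Block shear: A_gv = 4.219, A_nv = 2.852, A_nt = 0.6641 in²; R_n = min(0.6F_uA_nv, 0.6F_yA_gv) + U_bs·F_u·A_nt = 129.6 kips → 64.8 kips.
Bolt shear governs: 55.7 kips.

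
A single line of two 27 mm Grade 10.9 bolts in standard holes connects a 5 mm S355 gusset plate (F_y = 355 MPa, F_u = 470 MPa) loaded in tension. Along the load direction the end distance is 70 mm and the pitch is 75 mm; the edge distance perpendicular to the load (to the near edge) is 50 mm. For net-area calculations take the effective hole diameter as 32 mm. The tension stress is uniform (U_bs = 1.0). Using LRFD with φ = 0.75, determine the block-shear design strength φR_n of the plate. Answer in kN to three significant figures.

163 kN

Shear plane L_v = 70 + 1·75 = 145 mm; A_gv = 145 × 5 = 725 mm².
A_nv = (145 − 1.5·32) × 5 = 485 mm².
A_nt = (50 − 0.5·32) × 5 = 170 mm².
0.6 F_u A_nv = 136.8 kN; 0.6 F_y A_gv = 154.4 kN → shear rupture governs the shear term.
R_n = 136.8 + 1.0 × 470 × 170 / 1000 = 216.7 kN.
Design strength φR_n = 0.75 × 216.7 = 163 kN.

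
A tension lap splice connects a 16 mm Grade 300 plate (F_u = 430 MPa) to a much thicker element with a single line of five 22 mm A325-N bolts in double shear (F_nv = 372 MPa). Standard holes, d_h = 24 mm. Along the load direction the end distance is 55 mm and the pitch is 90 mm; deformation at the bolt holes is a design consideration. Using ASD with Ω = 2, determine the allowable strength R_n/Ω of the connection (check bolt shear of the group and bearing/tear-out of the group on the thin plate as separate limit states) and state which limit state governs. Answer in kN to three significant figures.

707 kN (bolt shear governs)

Bolt shear: A_b = π·22²/4 = 380.1 mm²; R_n = 372 × 380.1 × 5 × 2 / 1000 = 1414 kN → 1414 / 2 = 707 kN.
Bearing (1.2 l_c t F_u ≤ 2.4 d t F_u): upper limit = 2.4·22·16·430 / 1000 = 363.3 kN.
  Edge l_c = 55 − 24/2 = 43 → r_n = 355 kN; interior l_c = 90 − 24 = 66 → r_n = 363.3 kN.
  R_n,bearing = 1·355 + 4·363.3 = 1808 kN → 1808 / 2 = 904 kN.
Bolt shear governs: 707 kN.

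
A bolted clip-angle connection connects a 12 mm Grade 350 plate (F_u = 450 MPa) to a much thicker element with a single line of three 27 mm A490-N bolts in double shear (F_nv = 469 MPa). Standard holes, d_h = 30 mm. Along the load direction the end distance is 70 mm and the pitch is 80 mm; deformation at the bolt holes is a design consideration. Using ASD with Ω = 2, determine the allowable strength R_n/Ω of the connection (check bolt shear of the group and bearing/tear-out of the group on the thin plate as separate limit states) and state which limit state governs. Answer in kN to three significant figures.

Bolt shear: A_b = π·27²/4 = 572.6 mm²; R_n = 469 × 572.6 × 3 × 2 / 1000 = 1611 kN → 1611 / 2 = 806 kN.
Bearing (1.2 l_c t F_u ≤ 2.4 d t F_u): upper limit = 2.4·27·12·450 / 1000 = 349.9 kN.
  Edge l_c = 70 − 30/2 = 55 → r_n = 349.9 kN; interior l_c = 80 − 30 = 50 → r_n = 324 kN.
  R_n,bearing = 1·349.9 + 2·324 = 997.9 kN → 997.9 / 2 = 499 kN.
Bearing governs: 499 kN.

499 kN (bearing governs)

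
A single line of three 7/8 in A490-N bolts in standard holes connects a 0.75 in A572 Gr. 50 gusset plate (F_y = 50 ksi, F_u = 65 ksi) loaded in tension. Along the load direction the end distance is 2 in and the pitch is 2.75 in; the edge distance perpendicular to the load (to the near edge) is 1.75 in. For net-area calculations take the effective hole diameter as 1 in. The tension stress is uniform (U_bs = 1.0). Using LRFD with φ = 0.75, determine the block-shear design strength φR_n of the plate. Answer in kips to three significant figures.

155 kips

Shear plane L_v = 2 + 2·2.75 = 7.5 in; A_gv = 7.5 × 0.75 = 5.625 in².
A_nv = (7.5 − 2.5·1) × 0.75 = 3.75 in².
A_nt = (1.75 − 0.5·1) × 0.75 = 0.9375 in².
0.6 F_u A_nv = 146.2 kips; 0.6 F_y A_gv = 168.8 kips → shear rupture governs the shear term.
R_n = 146.2 + 1.0 × 65 × 0.9375 = 207.2 kips.
Design strength φR_n = 0.75 × 207.2 = 155 kips.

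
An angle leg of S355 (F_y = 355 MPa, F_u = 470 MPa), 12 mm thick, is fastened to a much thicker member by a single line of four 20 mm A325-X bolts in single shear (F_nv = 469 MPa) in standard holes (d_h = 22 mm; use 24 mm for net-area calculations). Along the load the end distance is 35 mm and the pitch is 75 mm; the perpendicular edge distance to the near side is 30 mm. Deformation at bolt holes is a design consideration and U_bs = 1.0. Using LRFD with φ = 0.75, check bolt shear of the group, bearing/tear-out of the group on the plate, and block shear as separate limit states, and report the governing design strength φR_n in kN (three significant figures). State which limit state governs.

Bolt shear: A_b = π·20²/4 = 314.2 mm²; R_n = 469 × 314.2 × 4 × 1 / 1000 = 589.4 kN → 0.75 × 589.4 = 442 kN.
Bearing: edge l_c = 24, r_n = 162.4 kN; interior l_c = 53, r_n = 270.7 kN; R_n = 162.4 + 3·270.7 = 974.6 kN → 731 kN.
Block shear: A_gv = 3120, A_nv = 2112, A_nt = 216 mm²; R_n = min(0.6F_uA_nv, 0.6F_yA_gv) + U_bs·F_u·A_nt = 697.1 kN → 523 kN.
Bolt shear governs: 442 kN.

442 kN (bolt shear governs)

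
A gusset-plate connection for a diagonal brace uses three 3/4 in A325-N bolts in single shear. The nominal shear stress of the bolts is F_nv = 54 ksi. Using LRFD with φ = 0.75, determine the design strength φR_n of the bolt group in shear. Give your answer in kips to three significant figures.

A_b = π × 0.75² / 4 = 0.4418 in².
R_n = F_nv · A_b · n · n_s = 54 × 0.4418 × 3 × 1 = 71.57 kips.
Design strength φR_n = 0.75 × 71.57 = 53.7 kips.

53.7 kips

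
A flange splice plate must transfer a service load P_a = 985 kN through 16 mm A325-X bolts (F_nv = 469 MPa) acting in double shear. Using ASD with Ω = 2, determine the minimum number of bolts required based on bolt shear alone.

A_b = π·16²/4 = 201.1 mm².
Per-bolt allowable strength R_n/Ω = 469 × 201.1 × 2 / 1000 / 2 = 94.3 kN.
n ≥ 985 / 94.3 = 10.45 → use 11 bolts.

11 bolts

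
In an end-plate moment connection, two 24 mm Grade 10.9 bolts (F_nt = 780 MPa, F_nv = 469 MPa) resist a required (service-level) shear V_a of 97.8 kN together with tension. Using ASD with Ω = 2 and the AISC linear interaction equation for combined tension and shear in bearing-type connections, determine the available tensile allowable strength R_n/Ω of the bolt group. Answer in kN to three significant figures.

296 kN

A_b = π·24²/4 = 452.4 mm²; f_rv = 97.8 × 1000 / (2 × 452.4) = 108.1 MPa.
F'_nt = 1.3 F_nt − (Ω F_nt / F_nv) f_rv = 1.3·780 − (2·780/469)·108.1 = 654.5 MPa, capped at F_nt → F'_nt = 654.5 MPa.
R_n = F'_nt · A_b · n = 654.5 × 452.4 × 2 / 1000 = 592.1 kN.
Allowable strength R_n/Ω = 592.1 / 2 = 296 kN.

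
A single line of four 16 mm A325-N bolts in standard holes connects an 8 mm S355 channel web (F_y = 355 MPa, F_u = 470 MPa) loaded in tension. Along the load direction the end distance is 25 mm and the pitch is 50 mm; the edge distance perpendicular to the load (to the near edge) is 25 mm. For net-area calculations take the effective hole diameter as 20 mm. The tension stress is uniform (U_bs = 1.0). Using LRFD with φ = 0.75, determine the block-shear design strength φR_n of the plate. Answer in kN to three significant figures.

220 kN

Shear plane L_v = 25 + 3·50 = 175 mm; A_gv = 175 × 8 = 1400 mm².
A_nv = (175 − 3.5·20) × 8 = 840 mm².
A_nt = (25 − 0.5·20) × 8 = 120 mm².
0.6 F_u A_nv = 236.9 kN; 0.6 F_y A_gv = 298.2 kN → shear rupture governs the shear term.
R_n = 236.9 + 1.0 × 470 × 120 / 1000 = 293.3 kN.
Design strength φR_n = 0.75 × 293.3 = 220 kN.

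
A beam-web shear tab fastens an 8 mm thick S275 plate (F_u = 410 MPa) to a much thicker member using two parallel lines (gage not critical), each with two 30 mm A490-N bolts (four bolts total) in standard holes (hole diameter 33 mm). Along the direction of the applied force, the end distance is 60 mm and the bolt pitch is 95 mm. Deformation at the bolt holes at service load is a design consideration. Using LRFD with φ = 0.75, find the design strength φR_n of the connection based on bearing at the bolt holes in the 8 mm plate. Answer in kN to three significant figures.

611 kN

Per bolt r_n = 1.2 l_c t F_u ≤ 2.4 d t F_u; upper limit = 2.4 × 30 × 8 × 410 / 1000 = 236.2 kN.
Edge bolt: l_c = 60 − 33/2 = 43.5 mm → 1.2 × 43.5 × 8 × 410 / 1000 = 171.2 → r_n = 171.2 kN.
Interior bolts: l_c = 95 − 33 = 62 mm → 1.2 × 62 × 8 × 410 / 1000 = 244 → r_n = 236.2 kN.
R_n = 2 × 171.2 + 2 × 236.2 = 814.8 kN.
Design strength φR_n = 0.75 × 814.8 = 611 kN.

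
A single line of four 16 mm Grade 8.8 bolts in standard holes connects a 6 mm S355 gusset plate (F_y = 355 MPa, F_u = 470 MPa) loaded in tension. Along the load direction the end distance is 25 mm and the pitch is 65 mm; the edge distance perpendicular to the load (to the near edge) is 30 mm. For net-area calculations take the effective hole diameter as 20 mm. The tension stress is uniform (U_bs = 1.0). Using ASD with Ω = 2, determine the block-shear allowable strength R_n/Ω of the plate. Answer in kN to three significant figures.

Shear plane L_v = 25 + 3·65 = 220 mm; A_gv = 220 × 6 = 1320 mm².
A_nv = (220 − 3.5·20) × 6 = 900 mm².
A_nt = (30 − 0.5·20) × 6 = 120 mm².
0.6 F_u A_nv = 253.8 kN; 0.6 F_y A_gv = 281.2 kN → shear rupture governs the shear term.
R_n = 253.8 + 1.0 × 470 × 120 / 1000 = 310.2 kN.
Allowable strength R_n/Ω = 310.2 / 2 = 155 kN.

155 kN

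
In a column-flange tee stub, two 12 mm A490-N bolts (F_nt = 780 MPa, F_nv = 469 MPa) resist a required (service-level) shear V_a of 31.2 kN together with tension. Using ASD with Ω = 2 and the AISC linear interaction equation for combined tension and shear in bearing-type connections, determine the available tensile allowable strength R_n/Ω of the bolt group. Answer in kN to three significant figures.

A_b = π·12²/4 = 113.1 mm²; f_rv = 31.2 × 1000 / (2 × 113.1) = 137.9 MPa.
F'_nt = 1.3 F_nt − (Ω F_nt / F_nv) f_rv = 1.3·780 − (2·780/469)·137.9 = 555.2 MPa, capped at F_nt → F'_nt = 555.2 MPa.
R_n = F'_nt · A_b · n = 555.2 × 113.1 × 2 / 1000 = 125.6 kN.
Allowable strength R_n/Ω = 125.6 / 2 = 62.8 kN.

62.8 kN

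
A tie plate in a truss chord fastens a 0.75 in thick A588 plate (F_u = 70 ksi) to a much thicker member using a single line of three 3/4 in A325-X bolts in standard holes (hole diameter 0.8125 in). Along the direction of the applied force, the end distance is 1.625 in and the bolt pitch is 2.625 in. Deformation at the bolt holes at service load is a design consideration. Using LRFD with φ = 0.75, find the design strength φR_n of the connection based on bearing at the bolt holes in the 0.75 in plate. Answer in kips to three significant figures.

Per bolt r_n = 1.2 l_c t F_u ≤ 2.4 d t F_u; upper limit = 2.4 × 0.75 × 0.75 × 70 = 94.5 kips.
Edge bolt: l_c = 1.625 − 0.8125/2 = 1.219 in → 1.2 × 1.219 × 0.75 × 70 = 76.78 → r_n = 76.78 kips.
Interior bolts: l_c = 2.625 − 0.8125 = 1.812 in → 1.2 × 1.812 × 0.75 × 70 = 114.2 → r_n = 94.5 kips.
R_n = 1 × 76.78 + 2 × 94.5 = 265.8 kips.
Design strength φR_n = 0.75 × 265.8 = 199 kips.

199 kips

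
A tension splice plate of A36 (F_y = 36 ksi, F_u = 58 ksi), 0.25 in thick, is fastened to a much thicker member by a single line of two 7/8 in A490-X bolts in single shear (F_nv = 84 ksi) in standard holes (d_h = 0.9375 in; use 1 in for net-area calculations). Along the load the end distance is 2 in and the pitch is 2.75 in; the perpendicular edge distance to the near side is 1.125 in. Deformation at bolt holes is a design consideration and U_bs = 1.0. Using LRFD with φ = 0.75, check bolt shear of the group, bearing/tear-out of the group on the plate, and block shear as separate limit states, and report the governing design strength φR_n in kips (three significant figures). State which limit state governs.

Bolt shear: A_b = π·0.875²/4 = 0.6013 in²; R_n = 84 × 0.6013 × 2 × 1 = 101 kips → 0.75 × 101 = 75.8 kips.
Bearing: edge l_c = 1.531, r_n = 26.64 kips; interior l_c = 1.812, r_n = 30.45 kips; R_n = 26.64 + 1·30.45 = 57.09 kips → 42.8 kips.
Block shear: A_gv = 1.188, A_nv = 0.8125, A_nt = 0.1562 in²; R_n = min(0.6F_uA_nv, 0.6F_yA_gv) + U_bs·F_u·A_nt = 34.71 kips → 26 kips.
Block shear governs: 26 kips.

26 kips (block shear governs)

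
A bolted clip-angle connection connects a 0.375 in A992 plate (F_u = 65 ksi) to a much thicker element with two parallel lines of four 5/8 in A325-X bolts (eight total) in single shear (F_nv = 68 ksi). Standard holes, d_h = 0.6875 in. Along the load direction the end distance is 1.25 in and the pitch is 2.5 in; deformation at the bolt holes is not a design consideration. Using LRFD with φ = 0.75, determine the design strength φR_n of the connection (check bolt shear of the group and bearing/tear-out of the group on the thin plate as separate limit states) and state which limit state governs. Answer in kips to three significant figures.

125 kips (bolt shear governs)

Bolt shear: A_b = π·0.625²/4 = 0.3068 in²; R_n = 68 × 0.3068 × 8 × 1 = 166.9 kips → 0.75 × 166.9 = 125 kips.
Bearing (1.5 l_c t F_u ≤ 3.0 d t F_u): upper limit = 3.0·0.625·0.375·65 = 45.7 kips.
  Edge l_c = 1.25 − 0.6875/2 = 0.9062 → r_n = 33.13 kips; interior l_c = 2.5 − 0.6875 = 1.812 → r_n = 45.7 kips.
  R_n,bearing = 2·33.13 + 6·45.7 = 340.5 kips → 0.75 × 340.5 = 255 kips.
Bolt shear governs: 125 kips.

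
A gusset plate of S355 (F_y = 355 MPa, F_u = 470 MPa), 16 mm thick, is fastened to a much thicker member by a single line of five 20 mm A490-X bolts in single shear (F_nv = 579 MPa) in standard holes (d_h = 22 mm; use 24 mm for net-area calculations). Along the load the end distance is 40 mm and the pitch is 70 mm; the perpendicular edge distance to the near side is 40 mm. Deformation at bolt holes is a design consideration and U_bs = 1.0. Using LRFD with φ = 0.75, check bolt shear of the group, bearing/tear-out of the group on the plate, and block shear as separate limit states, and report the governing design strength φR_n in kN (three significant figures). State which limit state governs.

Bolt shear: A_b = π·20²/4 = 314.2 mm²; R_n = 579 × 314.2 × 5 × 1 / 1000 = 909.5 kN → 0.75 × 909.5 = 682 kN.
Bearing: edge l_c = 29, r_n = 261.7 kN; interior l_c = 48, r_n = 361 kN; R_n = 261.7 + 4·361 = 1706 kN → 1280 kN.
Block shear: A_gv = 5120, A_nv = 3392, A_nt = 448 mm²; R_n = min(0.6F_uA_nv, 0.6F_yA_gv) + U_bs·F_u·A_nt = 1167 kN → 875 kN.
Bolt shear governs: 682 kN.

682 kN (bolt shear governs)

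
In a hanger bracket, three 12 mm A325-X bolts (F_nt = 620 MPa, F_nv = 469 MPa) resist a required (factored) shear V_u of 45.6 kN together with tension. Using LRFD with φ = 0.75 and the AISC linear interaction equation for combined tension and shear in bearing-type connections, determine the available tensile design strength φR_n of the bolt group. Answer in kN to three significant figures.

145 kN

A_b = π·12²/4 = 113.1 mm²; f_rv = 45.6 × 1000 / (3 × 113.1) = 134.4 MPa.
F'_nt = 1.3 F_nt − (F_nt / φF_nv) f_rv = 1.3·620 − (620/(0.75·469))·134.4 = 569.1 MPa, capped at F_nt → F'_nt = 569.1 MPa.
R_n = F'_nt · A_b · n = 569.1 × 113.1 × 3 / 1000 = 193.1 kN.
Design strength φR_n = 0.75 × 193.1 = 145 kN.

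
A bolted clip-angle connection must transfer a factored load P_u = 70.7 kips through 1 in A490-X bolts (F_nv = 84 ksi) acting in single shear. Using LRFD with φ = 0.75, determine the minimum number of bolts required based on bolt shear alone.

A_b = π·1²/4 = 0.7854 in².
Per-bolt design strength φR_n = 0.75 × 84 × 0.7854 × 1 = 49.48 kips.
n ≥ 70.7 / 49.48 = 1.429 → use 2 bolts.

2 bolts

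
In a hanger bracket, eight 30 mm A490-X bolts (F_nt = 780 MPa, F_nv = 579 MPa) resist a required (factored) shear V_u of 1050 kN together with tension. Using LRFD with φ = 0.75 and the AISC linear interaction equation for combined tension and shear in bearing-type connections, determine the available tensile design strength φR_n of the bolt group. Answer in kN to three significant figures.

2890 kN

A_b = π·30²/4 = 706.9 mm²; f_rv = 1050 × 1000 / (8 × 706.9) = 185.7 MPa.
F'_nt = 1.3 F_nt − (F_nt / φF_nv) f_rv = 1.3·780 − (780/(0.75·579))·185.7 = 680.5 MPa, capped at F_nt → F'_nt = 680.5 MPa.
R_n = F'_nt · A_b · n = 680.5 × 706.9 × 8 / 1000 = 3848 kN.
Design strength φR_n = 0.75 × 3848 = 2890 kN.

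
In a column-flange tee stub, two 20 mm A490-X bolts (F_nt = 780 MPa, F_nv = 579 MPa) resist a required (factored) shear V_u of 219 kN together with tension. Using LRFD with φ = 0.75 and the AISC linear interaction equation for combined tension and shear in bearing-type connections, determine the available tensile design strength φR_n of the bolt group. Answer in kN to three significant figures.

A_b = π·20²/4 = 314.2 mm²; f_rv = 219 × 1000 / (2 × 314.2) = 348.5 MPa.
F'_nt = 1.3 F_nt − (F_nt / φF_nv) f_rv = 1.3·780 − (780/(0.75·579))·348.5 = 387.9 MPa, capped at F_nt → F'_nt = 387.9 MPa.
R_n = F'_nt · A_b · n = 387.9 × 314.2 × 2 / 1000 = 243.7 kN.
Design strength φR_n = 0.75 × 243.7 = 183 kN.

183 kN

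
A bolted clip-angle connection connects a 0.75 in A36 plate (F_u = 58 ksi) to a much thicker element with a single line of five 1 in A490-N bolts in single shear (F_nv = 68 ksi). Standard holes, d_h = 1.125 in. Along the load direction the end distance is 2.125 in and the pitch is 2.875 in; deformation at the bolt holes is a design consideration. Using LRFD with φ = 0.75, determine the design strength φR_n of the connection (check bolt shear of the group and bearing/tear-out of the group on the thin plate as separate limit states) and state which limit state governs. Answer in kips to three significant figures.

Bolt shear: A_b = π·1²/4 = 0.7854 in²; R_n = 68 × 0.7854 × 5 × 1 = 267 kips → 0.75 × 267 = 200 kips.
Bearing (1.2 l_c t F_u ≤ 2.4 d t F_u): upper limit = 2.4·1·0.75·58 = 104.4 kips.
  Edge l_c = 2.125 − 1.125/2 = 1.562 → r_n = 81.56 kips; interior l_c = 2.875 − 1.125 = 1.75 → r_n = 91.35 kips.
  R_n,bearing = 1·81.56 + 4·91.35 = 447 kips → 0.75 × 447 = 335 kips.
Bolt shear governs: 200 kips.

200 kips (bolt shear governs)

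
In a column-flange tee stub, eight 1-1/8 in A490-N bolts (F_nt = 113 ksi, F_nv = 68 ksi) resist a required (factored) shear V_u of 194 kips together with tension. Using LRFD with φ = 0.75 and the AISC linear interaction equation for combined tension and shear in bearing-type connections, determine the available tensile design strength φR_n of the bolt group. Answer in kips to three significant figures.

554 kips

A_b = π·1.125²/4 = 0.994 in²; f_rv = 194 / (8 × 0.994) = 24.4 ksi.
F'_nt = 1.3 F_nt − (F_nt / φF_nv) f_rv = 1.3·113 − (113/(0.75·68))·24.4 = 92.85 ksi, capped at F_nt → F'_nt = 92.85 ksi.
R_n = F'_nt · A_b · n = 92.85 × 0.994 × 8 = 738.3 kips.
Design strength φR_n = 0.75 × 738.3 = 554 kips.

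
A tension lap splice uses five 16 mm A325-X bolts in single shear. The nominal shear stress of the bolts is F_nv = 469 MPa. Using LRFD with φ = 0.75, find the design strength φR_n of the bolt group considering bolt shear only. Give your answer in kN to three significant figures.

A_b = π × 16² / 4 = 201.1 mm².
R_n = F_nv · A_b · n · n_s = 469 × 201.1 × 5 × 1 / 1000 = 471.5 kN.
Design strength φR_n = 0.75 × 471.5 = 354 kN.

354 kN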